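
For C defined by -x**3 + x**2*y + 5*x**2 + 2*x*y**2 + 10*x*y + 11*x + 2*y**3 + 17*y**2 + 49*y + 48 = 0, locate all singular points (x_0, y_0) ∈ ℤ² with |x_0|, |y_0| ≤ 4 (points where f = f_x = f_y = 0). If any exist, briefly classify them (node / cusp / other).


Singular points: {(1, -3)}; classification: node.

Compute partial derivatives:
  f_x = -3*x**2 + 2*x*y + 10*x + 2*y**2 + 10*y + 11.
  f_y = x**2 + 4*x*y + 10*x + 6*y**2 + 34*y + 49.
Scan x_0 ∈ {−4, ..., 4}. For each x_0, f_y(x_0, y) is a polynomial in y; find its integer roots y ∈ {−4, ..., 4}, then test f_x and f at those candidates.
  x = -4: f_y(-4, y) = 6*y**2 + 18*y + 25; no integer root y with |y| ≤ 4.
  x = -3: f_y(-3, y) = 6*y**2 + 22*y + 28; no integer root y with |y| ≤ 4.
  x = -2: f_y(-2, y) = 6*y**2 + 26*y + 33; no integer root y with |y| ≤ 4.
  x = -1: f_y(-1, y) = 6*y**2 + 30*y + 40; no integer root y with |y| ≤ 4.
  x = 0: f_y(0, y) = 6*y**2 + 34*y + 49; no integer root y with |y| ≤ 4.
  x = 1: f_y(1, y) = 6*y**2 + 38*y + 60; vanishes at y ∈ {-3}. (1, -3): f_x = 0, f = 0 — SINGULAR.
  x = 2: f_y(2, y) = 6*y**2 + 42*y + 73; no integer root y with |y| ≤ 4.
  x = 3: f_y(3, y) = 6*y**2 + 46*y + 88; vanishes at y ∈ {-4}. (3, -4): f_x = -18 ≠ 0.
  x = 4: f_y(4, y) = 6*y**2 + 50*y + 105; no integer root y with |y| ≤ 4.
Only singular point on the grid: (1, -3).
Classify: substitute x = 1 + u, y = -3 + v and expand: f = -u**3 + u**2*v - u**2 + 2*u*v**2 + 2*v**3 + v**2.
No constant or linear terms (consistent with a singular point). Quadratic part: -u**2 + v**2. Cubic part: -u**3 + u**2*v + 2*u*v**2 + 2*v**3.
The quadratic part v**2 - u**2 = (v − u)(v + u) splits into two distinct linear factors, so there are two distinct tangent lines y − -3 = ±(x − 1) — this is a node (ordinary double point).
Classification: node.


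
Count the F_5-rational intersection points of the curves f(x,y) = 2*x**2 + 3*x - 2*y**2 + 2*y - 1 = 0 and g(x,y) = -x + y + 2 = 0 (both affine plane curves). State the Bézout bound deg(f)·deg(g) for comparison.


Common zeros: {(1, 4)}; count = 1; Bézout bound = 2.

deg(f) = 2, deg(g) = 1, so Bézout bound = 2.
Scan x ∈ F_5. For each x, list the y ∈ F_5 with f(x, y) ≡ 0 and those with g(x, y) ≡ 0 (mod 5); the common zeros in that column are the intersection.
  x = 0: f ≡ 0 at y ∈ {2, 4}; g ≡ 0 at y ∈ {3}; common: ∅.
  x = 1: f ≡ 0 at y ∈ {2, 4}; g ≡ 0 at y ∈ {4}; common: {4}.
  x = 2: f ≡ 0 at y ∈ ∅; g ≡ 0 at y ∈ {0}; common: ∅.
  x = 3: f ≡ 0 at y ∈ ∅; g ≡ 0 at y ∈ {1}; common: ∅.
  x = 4: f ≡ 0 at y ∈ ∅; g ≡ 0 at y ∈ {2}; common: ∅.
Collecting: common zeros = {(1, 4)}, so the count is 1.
Comparison with the Bézout bound: 1 ≤ 2 = deg(f)·deg(g), as expected for curves with no common component (the affine F_5-count falls short of the bound because intersections may lie at infinity, over extension fields, or carry multiplicity).


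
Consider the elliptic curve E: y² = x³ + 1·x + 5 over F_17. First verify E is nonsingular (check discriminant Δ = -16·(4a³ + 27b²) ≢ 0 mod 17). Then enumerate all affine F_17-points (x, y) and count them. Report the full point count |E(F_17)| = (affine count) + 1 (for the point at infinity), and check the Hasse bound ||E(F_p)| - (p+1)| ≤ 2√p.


Affine points = {(2, 7), (2, 10), (3, 1), (3, 16), (5, 4), (5, 13), (7, 7), (7, 10), (8, 7), (8, 10), (11, 2), (11, 15), (14, 3), (14, 14)}; affine count = 14; |E(F_17)| = 15.

Discriminant check: Δ ∝ 4a³ + 27b² = 4·1³ + 27·5² = 4·1 + 27·25 ≡ 16 (mod 17). Nonzero ⇒ E is nonsingular.
For each x ∈ F_17, compute rhs = x³ + 1·x + 5 mod 17, then count y ∈ F_17 with y² ≡ rhs.
  x = 0: rhs = 5, matching y values: none (0 points).
  x = 1: rhs = 7, matching y values: none (0 points).
  x = 2: rhs = 15, matching y values: 7, 10 (2 points).
  x = 3: rhs = 1, matching y values: 1, 16 (2 points).
  x = 4: rhs = 5, matching y values: none (0 points).
  x = 5: rhs = 16, matching y values: 4, 13 (2 points).
  x = 6: rhs = 6, matching y values: none (0 points).
  x = 7: rhs = 15, matching y values: 7, 10 (2 points).
  x = 8: rhs = 15, matching y values: 7, 10 (2 points).
  x = 9: rhs = 12, matching y values: none (0 points).
  x = 10: rhs = 12, matching y values: none (0 points).
  x = 11: rhs = 4, matching y values: 2, 15 (2 points).
  x = 12: rhs = 11, matching y values: none (0 points).
  x = 13: rhs = 5, matching y values: none (0 points).
  x = 14: rhs = 9, matching y values: 3, 14 (2 points).
  x = 15: rhs = 12, matching y values: none (0 points).
  x = 16: rhs = 3, matching y values: none (0 points).
Total affine count: 14.
Full point count |E(F_17)| = 14 + 1 = 15.
Hasse bound: |15 − (17+1)| = |-3| = 3 ≤ 2√17 ≈ 8.2462 ✓.


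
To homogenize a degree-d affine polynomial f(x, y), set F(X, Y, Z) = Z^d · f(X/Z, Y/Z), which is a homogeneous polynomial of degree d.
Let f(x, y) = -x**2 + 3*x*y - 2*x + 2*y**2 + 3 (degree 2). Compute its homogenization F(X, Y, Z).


F(X, Y, Z) = -X**2 + 3*X*Y - 2*X*Z + 2*Y**2 + 3*Z**2

deg(f) = 2.
Substitute x = X/Z, y = Y/Z into f, then multiply by Z^2.
  monomial -1·x^2·y^0 ↦ -1·X^2·Y^0·Z^0.
  monomial 3·x^1·y^1 ↦ 3·X^1·Y^1·Z^0.
  monomial -2·x^1·y^0 ↦ -2·X^1·Y^0·Z^1.
  monomial 2·x^0·y^2 ↦ 2·X^0·Y^2·Z^0.
  monomial 3·x^0·y^0 ↦ 3·X^0·Y^0·Z^2.
Collecting: F(X, Y, Z) = -X**2 + 3*X*Y - 2*X*Z + 2*Y**2 + 3*Z**2.


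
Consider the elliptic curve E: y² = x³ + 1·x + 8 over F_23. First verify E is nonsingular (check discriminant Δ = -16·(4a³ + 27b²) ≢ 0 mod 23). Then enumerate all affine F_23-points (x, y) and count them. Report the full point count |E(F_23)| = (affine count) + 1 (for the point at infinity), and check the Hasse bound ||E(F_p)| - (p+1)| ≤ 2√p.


Affine points = {(0, 10), (0, 13), (2, 8), (2, 15), (5, 0), (6, 0), (7, 6), (7, 17), (10, 11), (10, 12), (11, 4), (11, 19), (12, 0), (14, 11), (14, 12), (16, 7), (16, 16), (17, 4), (17, 19), (18, 4), (18, 19), (19, 3), (19, 20), (20, 1), (20, 22), (22, 11), (22, 12)}; affine count = 27; |E(F_23)| = 28.

Discriminant check: Δ ∝ 4a³ + 27b² = 4·1³ + 27·8² = 4·1 + 27·64 ≡ 7 (mod 23). Nonzero ⇒ E is nonsingular.
For each x ∈ F_23, compute rhs = x³ + 1·x + 8 mod 23, then count y ∈ F_23 with y² ≡ rhs.
  x = 0: rhs = 8, matching y values: 10, 13 (2 points).
  x = 1: rhs = 10, matching y values: none (0 points).
  x = 2: rhs = 18, matching y values: 8, 15 (2 points).
  x = 3: rhs = 15, matching y values: none (0 points).
  x = 4: rhs = 7, matching y values: none (0 points).
  x = 5: rhs = 0, matching y values: 0 (1 points).
  x = 6: rhs = 0, matching y values: 0 (1 points).
  x = 7: rhs = 13, matching y values: 6, 17 (2 points).
  x = 8: rhs = 22, matching y values: none (0 points).
  x = 9: rhs = 10, matching y values: none (0 points).
  x = 10: rhs = 6, matching y values: 11, 12 (2 points).
  x = 11: rhs = 16, matching y values: 4, 19 (2 points).
  x = 12: rhs = 0, matching y values: 0 (1 points).
  x = 13: rhs = 10, matching y values: none (0 points).
  x = 14: rhs = 6, matching y values: 11, 12 (2 points).
  x = 15: rhs = 17, matching y values: none (0 points).
  x = 16: rhs = 3, matching y values: 7, 16 (2 points).
  x = 17: rhs = 16, matching y values: 4, 19 (2 points).
  x = 18: rhs = 16, matching y values: 4, 19 (2 points).
  x = 19: rhs = 9, matching y values: 3, 20 (2 points).
  x = 20: rhs = 1, matching y values: 1, 22 (2 points).
  x = 21: rhs = 21, matching y values: none (0 points).
  x = 22: rhs = 6, matching y values: 11, 12 (2 points).
Total affine count: 27.
Full point count |E(F_23)| = 27 + 1 = 28.
Hasse bound: |28 − (23+1)| = |4| = 4 ≤ 2√23 ≈ 9.5917 ✓.


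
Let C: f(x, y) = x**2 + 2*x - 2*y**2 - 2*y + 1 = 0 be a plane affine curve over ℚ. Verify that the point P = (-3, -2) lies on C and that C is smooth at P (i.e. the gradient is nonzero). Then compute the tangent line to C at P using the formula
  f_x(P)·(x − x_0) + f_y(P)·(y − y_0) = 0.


Tangent line at P: -4*x + 6*y = 0.

Step 1: f(-3, -2) = 0, so P lies on C.
Step 2: partial derivatives
  f_x(x, y) = 2*x + 2, f_y(x, y) = -4*y - 2.
  f_x(P) = -4, f_y(P) = 6 (gradient nonzero, so P is smooth).
Step 3: tangent line at P: -4·(x − -3) + 6·(y − -2) = 0.
Expanding: -4*x + 6*y = 0.


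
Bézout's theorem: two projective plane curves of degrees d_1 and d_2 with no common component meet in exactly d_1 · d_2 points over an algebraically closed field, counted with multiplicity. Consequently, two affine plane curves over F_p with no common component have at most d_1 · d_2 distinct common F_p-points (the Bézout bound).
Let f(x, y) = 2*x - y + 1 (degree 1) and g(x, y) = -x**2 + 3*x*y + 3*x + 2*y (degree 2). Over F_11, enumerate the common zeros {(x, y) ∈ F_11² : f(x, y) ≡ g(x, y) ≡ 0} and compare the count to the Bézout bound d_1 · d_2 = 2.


Common zeros: {(3, 7), (6, 2)}; count = 2; Bézout bound = 2.

deg(f) = 1, deg(g) = 2, so Bézout bound = 2.
Scan x ∈ F_11. For each x, list the y ∈ F_11 with f(x, y) ≡ 0 and those with g(x, y) ≡ 0 (mod 11); the common zeros in that column are the intersection.
  x = 0: f ≡ 0 at y ∈ {1}; g ≡ 0 at y ∈ {0}; common: ∅.
  x = 1: f ≡ 0 at y ∈ {3}; g ≡ 0 at y ∈ {4}; common: ∅.
  x = 2: f ≡ 0 at y ∈ {5}; g ≡ 0 at y ∈ {8}; common: ∅.
  x = 3: f ≡ 0 at y ∈ {7}; g ≡ 0 at y ∈ {0, 1, 2, 3, 4, 5, 6, 7, 8, 9, 10}; common: {7}.
  x = 4: f ≡ 0 at y ∈ {9}; g ≡ 0 at y ∈ {5}; common: ∅.
  x = 5: f ≡ 0 at y ∈ {0}; g ≡ 0 at y ∈ {9}; common: ∅.
  x = 6: f ≡ 0 at y ∈ {2}; g ≡ 0 at y ∈ {2}; common: {2}.
  x = 7: f ≡ 0 at y ∈ {4}; g ≡ 0 at y ∈ {6}; common: ∅.
  x = 8: f ≡ 0 at y ∈ {6}; g ≡ 0 at y ∈ {10}; common: ∅.
  x = 9: f ≡ 0 at y ∈ {8}; g ≡ 0 at y ∈ {3}; common: ∅.
  x = 10: f ≡ 0 at y ∈ {10}; g ≡ 0 at y ∈ {7}; common: ∅.
Collecting: common zeros = {(3, 7), (6, 2)}, so the count is 2.
Comparison with the Bézout bound: 2 ≤ 2 = deg(f)·deg(g), as expected for curves with no common component (the bound is attained).


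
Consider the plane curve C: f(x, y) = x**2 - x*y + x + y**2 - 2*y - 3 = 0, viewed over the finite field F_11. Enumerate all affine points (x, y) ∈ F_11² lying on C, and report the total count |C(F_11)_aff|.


Affine F_11-points: {(0, 3), (0, 10), (2, 1), (2, 3), (3, 8), (4, 8), (4, 9), (7, 4), (7, 5), (8, 5), (9, 1), (9, 10)}; count = 12.

For each of the 121 pairs (x, y) ∈ F_11², evaluate f(x, y) mod 11. Record the zeros.
  x = 0: [0↦8, 1↦7, 2↦8, 3↦0, 4↦5, 5↦1, 6↦10, 7↦10, 8↦1, 9↦5, 10↦0]  zeros at y ∈ {3, 10}
  x = 1: [0↦10, 1↦8, 2↦8, 3↦10, 4↦3, 5↦9, 6↦6, 7↦5, 8↦6, 9↦9, 10↦3]  zeros at y ∈ ∅
  x = 2: [0↦3, 1↦0, 2↦10, 3↦0, 4↦3, 5↦8, 6↦4, 7↦2, 8↦2, 9↦4, 10↦8]  zeros at y ∈ {1, 3}
  x = 3: [0↦9, 1↦5, 2↦3, 3↦3, 4↦5, 5↦9, 6↦4, 7↦1, 8↦0, 9↦1, 10↦4]  zeros at y ∈ {8}
  x = 4: [0↦6, 1↦1, 2↦9, 3↦8, 4↦9, 5↦1, 6↦6, 7↦2, 8↦0, 9↦0, 10↦2]  zeros at y ∈ {8, 9}
  x = 5: [0↦5, 1↦10, 2↦6, 3↦4, 4↦4, 5↦6, 6↦10, 7↦5, 8↦2, 9↦1, 10↦2]  zeros at y ∈ ∅
  x = 6: [0↦6, 1↦10, 2↦5, 3↦2, 4↦1, 5↦2, 6↦5, 7↦10, 8↦6, 9↦4, 10↦4]  zeros at y ∈ ∅
  x = 7: [0↦9, 1↦1, 2↦6, 3↦2, 4↦0, 5↦0, 6↦2, 7↦6, 8↦1, 9↦9, 10↦8]  zeros at y ∈ {4, 5}
  x = 8: [0↦3, 1↦5, 2↦9, 3↦4, 4↦1, 5↦0, 6↦1, 7↦4, 8↦9, 9↦5, 10↦3]  zeros at y ∈ {5}
  x = 9: [0↦10, 1↦0, 2↦3, 3↦8, 4↦4, 5↦2, 6↦2, 7↦4, 8↦8, 9↦3, 10↦0]  zeros at y ∈ {1, 10}
  x = 10: [0↦8, 1↦8, 2↦10, 3↦3, 4↦9, 5↦6, 6↦5, 7↦6, 8↦9, 9↦3, 10↦10]  zeros at y ∈ ∅
Collecting zeros: affine points = {(0, 3), (0, 10), (2, 1), (2, 3), (3, 8), (4, 8), (4, 9), (7, 4), (7, 5), (8, 5), (9, 1), (9, 10)}.
Total count |C(F_11)_aff| = 12.


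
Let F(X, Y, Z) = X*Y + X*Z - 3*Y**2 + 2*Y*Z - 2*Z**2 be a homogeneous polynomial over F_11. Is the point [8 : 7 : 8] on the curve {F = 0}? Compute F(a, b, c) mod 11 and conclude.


F(8,7,8) ≡ 1 (mod 11); P is NOT on the curve.

Evaluate F(8, 7, 8) term-by-term (mod 11).
  X*Y ↦ 1·8·7·1 = 56
  X*Z ↦ 1·8·1·8 = 64
  -3*Y**2 ↦ -3·1·49·1 = -147
  2*Y*Z ↦ 2·1·7·8 = 112
  -2*Z**2 ↦ -2·1·1·64 = -128
Sum: F(8, 7, 8) = (56) + (64) + (-147) + (112) + (-128) = -43.
Reducing mod 11: -43 ≡ 1 (mod 11).
Since F(a, b, c) ≡ 1 ≠ 0 (mod 11), P does NOT lie on the curve.


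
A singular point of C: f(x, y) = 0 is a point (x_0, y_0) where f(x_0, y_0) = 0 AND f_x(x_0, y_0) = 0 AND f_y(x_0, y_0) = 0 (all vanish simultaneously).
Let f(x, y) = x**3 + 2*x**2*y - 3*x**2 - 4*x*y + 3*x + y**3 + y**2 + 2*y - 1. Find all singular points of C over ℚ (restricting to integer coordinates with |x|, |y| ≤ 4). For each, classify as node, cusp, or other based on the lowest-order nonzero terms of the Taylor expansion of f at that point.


Singular points: {(1, 0)}; classification: cusp.

Compute partial derivatives:
  f_x = 3*x**2 + 4*x*y - 6*x - 4*y + 3.
  f_y = 2*x**2 - 4*x + 3*y**2 + 2*y + 2.
Scan x_0 ∈ {−4, ..., 4}. For each x_0, f_y(x_0, y) is a polynomial in y; find its integer roots y ∈ {−4, ..., 4}, then test f_x and f at those candidates.
  x = -4: f_y(-4, y) = 3*y**2 + 2*y + 50; no integer root y with |y| ≤ 4.
  x = -3: f_y(-3, y) = 3*y**2 + 2*y + 32; no integer root y with |y| ≤ 4.
  x = -2: f_y(-2, y) = 3*y**2 + 2*y + 18; no integer root y with |y| ≤ 4.
  x = -1: f_y(-1, y) = 3*y**2 + 2*y + 8; no integer root y with |y| ≤ 4.
  x = 0: f_y(0, y) = 3*y**2 + 2*y + 2; no integer root y with |y| ≤ 4.
  x = 1: f_y(1, y) = 3*y**2 + 2*y; vanishes at y ∈ {0}. (1, 0): f_x = 0, f = 0 — SINGULAR.
  x = 2: f_y(2, y) = 3*y**2 + 2*y + 2; no integer root y with |y| ≤ 4.
  x = 3: f_y(3, y) = 3*y**2 + 2*y + 8; no integer root y with |y| ≤ 4.
  x = 4: f_y(4, y) = 3*y**2 + 2*y + 18; no integer root y with |y| ≤ 4.
Only singular point on the grid: (1, 0).
Classify: substitute x = 1 + u, y = 0 + v and expand: f = u**3 + 2*u**2*v + v**3 + v**2.
No constant or linear terms (consistent with a singular point). Quadratic part: v**2. Cubic part: u**3 + 2*u**2*v + v**3.
The quadratic part v**2 is a perfect square, so there is a single (double) tangent line v = 0, i.e. y = 0. Restricting the cubic part to that line (v = 0) leaves u**3 ≠ 0, so f is not divisible by v and the branch is v² ≈ -u**3 to lowest order — this is a cusp.
Classification: cusp.


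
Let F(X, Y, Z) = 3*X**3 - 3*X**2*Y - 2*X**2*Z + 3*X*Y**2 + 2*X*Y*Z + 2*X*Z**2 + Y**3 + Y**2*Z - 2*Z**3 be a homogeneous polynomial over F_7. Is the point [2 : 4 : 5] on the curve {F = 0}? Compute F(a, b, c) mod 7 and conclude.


F(2,4,5) ≡ 1 (mod 7); P is NOT on the curve.

Evaluate F(2, 4, 5) term-by-term (mod 7).
  3*X**3 ↦ 3·8·1·1 = 24
  -3*X**2*Y ↦ -3·4·4·1 = -48
  -2*X**2*Z ↦ -2·4·1·5 = -40
  3*X*Y**2 ↦ 3·2·16·1 = 96
  2*X*Y*Z ↦ 2·2·4·5 = 80
  2*X*Z**2 ↦ 2·2·1·25 = 100
  Y**3 ↦ 1·1·64·1 = 64
  Y**2*Z ↦ 1·1·16·5 = 80
  -2*Z**3 ↦ -2·1·1·125 = -250
Sum: F(2, 4, 5) = (24) + (-48) + (-40) + (96) + (80) + (100) + (64) + (80) + (-250) = 106.
Reducing mod 7: 106 ≡ 1 (mod 7).
Since F(a, b, c) ≡ 1 ≠ 0 (mod 7), P does NOT lie on the curve.


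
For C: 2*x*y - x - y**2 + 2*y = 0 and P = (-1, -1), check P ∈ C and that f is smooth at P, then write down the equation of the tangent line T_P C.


Tangent line at P: -3*x + 2*y - 1 = 0.

Step 1: f(-1, -1) = 0, so P lies on C.
Step 2: partial derivatives
  f_x(x, y) = 2*y - 1, f_y(x, y) = 2*x - 2*y + 2.
  f_x(P) = -3, f_y(P) = 2 (gradient nonzero, so P is smooth).
Step 3: tangent line at P: -3·(x − -1) + 2·(y − -1) = 0.
Expanding: -3*x + 2*y - 1 = 0.


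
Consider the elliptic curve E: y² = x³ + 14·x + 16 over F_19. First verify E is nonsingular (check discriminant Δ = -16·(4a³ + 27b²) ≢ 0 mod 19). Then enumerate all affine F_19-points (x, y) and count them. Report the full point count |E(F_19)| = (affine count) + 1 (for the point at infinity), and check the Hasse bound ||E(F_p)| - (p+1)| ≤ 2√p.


Affine points = {(0, 4), (0, 15), (3, 3), (3, 16), (7, 1), (7, 18), (9, 4), (9, 15), (10, 4), (10, 15), (11, 0), (13, 1), (13, 18), (14, 7), (14, 12), (16, 2), (16, 17), (18, 1), (18, 18)}; affine count = 19; |E(F_19)| = 20.

Discriminant check: Δ ∝ 4a³ + 27b² = 4·14³ + 27·16² = 4·2744 + 27·256 ≡ 9 (mod 19). Nonzero ⇒ E is nonsingular.
For each x ∈ F_19, compute rhs = x³ + 14·x + 16 mod 19, then count y ∈ F_19 with y² ≡ rhs.
  x = 0: rhs = 16, matching y values: 4, 15 (2 points).
  x = 1: rhs = 12, matching y values: none (0 points).
  x = 2: rhs = 14, matching y values: none (0 points).
  x = 3: rhs = 9, matching y values: 3, 16 (2 points).
  x = 4: rhs = 3, matching y values: none (0 points).
  x = 5: rhs = 2, matching y values: none (0 points).
  x = 6: rhs = 12, matching y values: none (0 points).
  x = 7: rhs = 1, matching y values: 1, 18 (2 points).
  x = 8: rhs = 13, matching y values: none (0 points).
  x = 9: rhs = 16, matching y values: 4, 15 (2 points).
  x = 10: rhs = 16, matching y values: 4, 15 (2 points).
  x = 11: rhs = 0, matching y values: 0 (1 points).
  x = 12: rhs = 12, matching y values: none (0 points).
  x = 13: rhs = 1, matching y values: 1, 18 (2 points).
  x = 14: rhs = 11, matching y values: 7, 12 (2 points).
  x = 15: rhs = 10, matching y values: none (0 points).
  x = 16: rhs = 4, matching y values: 2, 17 (2 points).
  x = 17: rhs = 18, matching y values: none (0 points).
  x = 18: rhs = 1, matching y values: 1, 18 (2 points).
Total affine count: 19.
Full point count |E(F_19)| = 19 + 1 = 20.
Hasse bound: |20 − (19+1)| = |0| = 0 ≤ 2√19 ≈ 8.7178 ✓.


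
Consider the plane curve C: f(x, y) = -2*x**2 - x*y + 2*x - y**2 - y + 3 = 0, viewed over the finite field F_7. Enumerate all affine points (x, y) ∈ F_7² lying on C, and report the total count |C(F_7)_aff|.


Affine F_7-points: {(1, 1), (1, 4), (3, 1), (3, 2), (4, 0), (4, 2), (5, 4)}; count = 7.

For each of the 49 pairs (x, y) ∈ F_7², evaluate f(x, y) mod 7. Record the zeros.
  x = 0: [0↦3, 1↦1, 2↦4, 3↦5, 4↦4, 5↦1, 6↦3]  zeros at y ∈ ∅
  x = 1: [0↦3, 1↦0, 2↦2, 3↦2, 4↦0, 5↦3, 6↦4]  zeros at y ∈ {1, 4}
  x = 2: [0↦6, 1↦2, 2↦3, 3↦2, 4↦6, 5↦1, 6↦1]  zeros at y ∈ ∅
  x = 3: [0↦5, 1↦0, 2↦0, 3↦5, 4↦1, 5↦2, 6↦1]  zeros at y ∈ {1, 2}
  x = 4: [0↦0, 1↦1, 2↦0, 3↦4, 4↦6, 5↦6, 6↦4]  zeros at y ∈ {0, 2}
  x = 5: [0↦5, 1↦5, 2↦3, 3↦6, 4↦0, 5↦6, 6↦3]  zeros at y ∈ {4}
  x = 6: [0↦6, 1↦5, 2↦2, 3↦4, 4↦4, 5↦2, 6↦5]  zeros at y ∈ ∅
Collecting zeros: affine points = {(1, 1), (1, 4), (3, 1), (3, 2), (4, 0), (4, 2), (5, 4)}.
Total count |C(F_7)_aff| = 7.


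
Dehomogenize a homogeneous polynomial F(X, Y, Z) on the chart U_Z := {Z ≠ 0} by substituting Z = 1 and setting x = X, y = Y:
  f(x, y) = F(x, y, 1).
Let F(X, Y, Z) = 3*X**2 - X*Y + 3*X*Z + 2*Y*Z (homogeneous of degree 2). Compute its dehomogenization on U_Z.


f(x, y) = 3*x**2 - x*y + 3*x + 2*y

On U_Z we set Z = 1. Each monomial c·X^i·Y^j·Z^k in F becomes c·x^i·y^j·1^k = c·x^i·y^j.
Substituting Z = 1: F(X, Y, 1) = 3*x**2 - x*y + 3*x + 2*y.
Note: deg(f) ≤ deg(F) = 2; strict inequality happens when F is divisible by Z (lost terms).


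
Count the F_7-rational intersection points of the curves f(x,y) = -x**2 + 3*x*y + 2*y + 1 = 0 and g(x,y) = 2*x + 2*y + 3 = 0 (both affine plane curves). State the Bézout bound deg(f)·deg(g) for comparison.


Common zeros: ∅; count = 0; Bézout bound = 2.

deg(f) = 2, deg(g) = 1, so Bézout bound = 2.
Scan x ∈ F_7. For each x, list the y ∈ F_7 with f(x, y) ≡ 0 and those with g(x, y) ≡ 0 (mod 7); the common zeros in that column are the intersection.
  x = 0: f ≡ 0 at y ∈ {3}; g ≡ 0 at y ∈ {2}; common: ∅.
  x = 1: f ≡ 0 at y ∈ {0}; g ≡ 0 at y ∈ {1}; common: ∅.
  x = 2: f ≡ 0 at y ∈ {3}; g ≡ 0 at y ∈ {0}; common: ∅.
  x = 3: f ≡ 0 at y ∈ {2}; g ≡ 0 at y ∈ {6}; common: ∅.
  x = 4: f ≡ 0 at y ∈ ∅; g ≡ 0 at y ∈ {5}; common: ∅.
  x = 5: f ≡ 0 at y ∈ {1}; g ≡ 0 at y ∈ {4}; common: ∅.
  x = 6: f ≡ 0 at y ∈ {0}; g ≡ 0 at y ∈ {3}; common: ∅.
Collecting: common zeros = ∅, so the count is 0.
Comparison with the Bézout bound: 0 ≤ 2 = deg(f)·deg(g), as expected for curves with no common component (the affine F_7-count falls short of the bound because intersections may lie at infinity, over extension fields, or carry multiplicity).


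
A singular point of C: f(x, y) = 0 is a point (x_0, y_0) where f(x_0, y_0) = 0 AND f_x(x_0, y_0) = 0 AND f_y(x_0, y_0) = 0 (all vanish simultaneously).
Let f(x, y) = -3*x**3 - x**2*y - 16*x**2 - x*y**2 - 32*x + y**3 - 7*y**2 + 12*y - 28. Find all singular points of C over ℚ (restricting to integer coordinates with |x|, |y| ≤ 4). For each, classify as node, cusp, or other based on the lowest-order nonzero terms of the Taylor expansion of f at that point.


Singular points: {(-2, 2)}; classification: cusp.

Compute partial derivatives:
  f_x = -9*x**2 - 2*x*y - 32*x - y**2 - 32.
  f_y = -x**2 - 2*x*y + 3*y**2 - 14*y + 12.
Scan x_0 ∈ {−4, ..., 4}. For each x_0, f_y(x_0, y) is a polynomial in y; find its integer roots y ∈ {−4, ..., 4}, then test f_x and f at those candidates.
  x = -4: f_y(-4, y) = 3*y**2 - 6*y - 4; no integer root y with |y| ≤ 4.
  x = -3: f_y(-3, y) = 3*y**2 - 8*y + 3; no integer root y with |y| ≤ 4.
  x = -2: f_y(-2, y) = 3*y**2 - 10*y + 8; vanishes at y ∈ {2}. (-2, 2): f_x = 0, f = 0 — SINGULAR.
  x = -1: f_y(-1, y) = 3*y**2 - 12*y + 11; no integer root y with |y| ≤ 4.
  x = 0: f_y(0, y) = 3*y**2 - 14*y + 12; no integer root y with |y| ≤ 4.
  x = 1: f_y(1, y) = 3*y**2 - 16*y + 11; no integer root y with |y| ≤ 4.
  x = 2: f_y(2, y) = 3*y**2 - 18*y + 8; no integer root y with |y| ≤ 4.
  x = 3: f_y(3, y) = 3*y**2 - 20*y + 3; no integer root y with |y| ≤ 4.
  x = 4: f_y(4, y) = 3*y**2 - 22*y - 4; no integer root y with |y| ≤ 4.
Only singular point on the grid: (-2, 2).
Classify: substitute x = -2 + u, y = 2 + v and expand: f = -3*u**3 - u**2*v - u*v**2 + v**3 + v**2.
No constant or linear terms (consistent with a singular point). Quadratic part: v**2. Cubic part: -3*u**3 - u**2*v - u*v**2 + v**3.
The quadratic part v**2 is a perfect square, so there is a single (double) tangent line v = 0, i.e. y = 2. Restricting the cubic part to that line (v = 0) leaves -3*u**3 ≠ 0, so f is not divisible by v and the branch is v² ≈ 3*u**3 to lowest order — this is a cusp.
Classification: cusp.


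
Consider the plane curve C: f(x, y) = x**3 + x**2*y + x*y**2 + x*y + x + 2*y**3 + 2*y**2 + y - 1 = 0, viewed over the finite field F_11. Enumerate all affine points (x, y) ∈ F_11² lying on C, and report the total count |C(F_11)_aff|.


Affine F_11-points: {(0, 9), (1, 5), (2, 1), (2, 2), (2, 6), (4, 5), (4, 9), (5, 7), (6, 4), (6, 6), (6, 8), (8, 6), (9, 0), (9, 2), (9, 9)}; count = 15.

For each of the 121 pairs (x, y) ∈ F_11², evaluate f(x, y) mod 11. Record the zeros.
  x = 0: [0↦10, 1↦4, 2↦3, 3↦8, 4↦9, 5↦7, 6↦3, 7↦9, 8↦4, 9↦0, 10↦9]  zeros at y ∈ {9}
  x = 1: [0↦1, 1↦9, 2↦2, 3↦3, 4↦2, 5↦0, 6↦9, 7↦8, 8↦9, 9↦2, 10↦10]  zeros at y ∈ {5}
  x = 2: [0↦9, 1↦0, 2↦0, 3↦10, 4↦9, 5↦9, 6↦0, 7↦5, 8↦3, 9↦6, 10↦4]  zeros at y ∈ {1, 2, 6}
  x = 3: [0↦7, 1↦5, 2↦3, 3↦2, 4↦3, 5↦7, 6↦4, 7↦6, 8↦3, 9↦7, 10↦8]  zeros at y ∈ ∅
  x = 4: [0↦1, 1↦8, 2↦6, 3↦7, 4↦1, 5↦0, 6↦5, 7↦6, 8↦4, 9↦0, 10↦6]  zeros at y ∈ {5, 9}
  x = 5: [0↦8, 1↦4, 2↦4, 3↦9, 4↦9, 5↦5, 6↦9, 7↦0, 8↦1, 9↦2, 10↦4]  zeros at y ∈ {7}
  x = 6: [0↦1, 1↦10, 2↦3, 3↦3, 4↦0, 5↦6, 6↦0, 7↦5, 8↦0, 9↦8, 10↦8]  zeros at y ∈ {4, 6, 8}
  x = 7: [0↦8, 1↦10, 2↦9, 3↦6, 4↦2, 5↦9, 6↦6, 7↦5, 8↦7, 9↦2, 10↦2]  zeros at y ∈ ∅
  x = 8: [0↦2, 1↦10, 2↦6, 3↦2, 4↦10, 5↦9, 6↦0, 7↦6, 8↦6, 9↦1, 10↦3]  zeros at y ∈ {6}
  x = 9: [0↦0, 1↦5, 2↦0, 3↦8, 4↦8, 5↦1, 6↦10, 7↦3, 8↦3, 9↦0, 10↦6]  zeros at y ∈ {0, 2, 9}
  x = 10: [0↦8, 1↦1, 2↦8, 3↦8, 4↦2, 5↦2, 6↦9, 7↦2, 8↦4, 9↦5, 10↦6]  zeros at y ∈ ∅
Collecting zeros: affine points = {(0, 9), (1, 5), (2, 1), (2, 2), (2, 6), (4, 5), (4, 9), (5, 7), (6, 4), (6, 6), (6, 8), (8, 6), (9, 0), (9, 2), (9, 9)}.
Total count |C(F_11)_aff| = 15.


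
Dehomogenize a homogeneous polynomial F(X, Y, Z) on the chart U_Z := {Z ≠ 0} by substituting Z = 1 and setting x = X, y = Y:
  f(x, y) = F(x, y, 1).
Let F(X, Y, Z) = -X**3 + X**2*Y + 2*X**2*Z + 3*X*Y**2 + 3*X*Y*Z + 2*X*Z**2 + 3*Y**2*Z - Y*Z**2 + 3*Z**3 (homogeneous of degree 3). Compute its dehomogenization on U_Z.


f(x, y) = -x**3 + x**2*y + 2*x**2 + 3*x*y**2 + 3*x*y + 2*x + 3*y**2 - y + 3

On U_Z we set Z = 1. Each monomial c·X^i·Y^j·Z^k in F becomes c·x^i·y^j·1^k = c·x^i·y^j.
Substituting Z = 1: F(X, Y, 1) = -x**3 + x**2*y + 2*x**2 + 3*x*y**2 + 3*x*y + 2*x + 3*y**2 - y + 3.
Note: deg(f) ≤ deg(F) = 3; strict inequality happens when F is divisible by Z (lost terms).


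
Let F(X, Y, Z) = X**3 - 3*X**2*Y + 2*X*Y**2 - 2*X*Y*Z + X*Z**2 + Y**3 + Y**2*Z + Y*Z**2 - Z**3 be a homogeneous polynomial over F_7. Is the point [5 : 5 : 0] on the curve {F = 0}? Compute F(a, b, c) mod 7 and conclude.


F(5,5,0) ≡ 6 (mod 7); P is NOT on the curve.

Evaluate F(5, 5, 0) term-by-term (mod 7).
  X**3 ↦ 1·125·1·1 = 125
  -3*X**2*Y ↦ -3·25·5·1 = -375
  2*X*Y**2 ↦ 2·5·25·1 = 250
  -2*X*Y*Z ↦ -2·5·5·0 = 0
  X*Z**2 ↦ 1·5·1·0 = 0
  Y**3 ↦ 1·1·125·1 = 125
  Y**2*Z ↦ 1·1·25·0 = 0
  Y*Z**2 ↦ 1·1·5·0 = 0
  -Z**3 ↦ -1·1·1·0 = 0
Sum: F(5, 5, 0) = (125) + (-375) + (250) + (0) + (0) + (125) + (0) + (0) + (0) = 125.
Reducing mod 7: 125 ≡ 6 (mod 7).
Since F(a, b, c) ≡ 6 ≠ 0 (mod 7), P does NOT lie on the curve.


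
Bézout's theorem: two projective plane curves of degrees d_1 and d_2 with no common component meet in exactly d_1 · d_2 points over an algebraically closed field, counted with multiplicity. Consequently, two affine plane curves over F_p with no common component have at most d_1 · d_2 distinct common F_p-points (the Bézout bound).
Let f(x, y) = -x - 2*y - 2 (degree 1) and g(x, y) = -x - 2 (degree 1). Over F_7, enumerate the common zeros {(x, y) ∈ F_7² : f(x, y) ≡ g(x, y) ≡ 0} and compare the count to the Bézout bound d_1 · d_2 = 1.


Common zeros: {(5, 0)}; count = 1; Bézout bound = 1.

deg(f) = 1, deg(g) = 1, so Bézout bound = 1.
Scan x ∈ F_7. For each x, list the y ∈ F_7 with f(x, y) ≡ 0 and those with g(x, y) ≡ 0 (mod 7); the common zeros in that column are the intersection.
  x = 0: f ≡ 0 at y ∈ {6}; g ≡ 0 at y ∈ ∅; common: ∅.
  x = 1: f ≡ 0 at y ∈ {2}; g ≡ 0 at y ∈ ∅; common: ∅.
  x = 2: f ≡ 0 at y ∈ {5}; g ≡ 0 at y ∈ ∅; common: ∅.
  x = 3: f ≡ 0 at y ∈ {1}; g ≡ 0 at y ∈ ∅; common: ∅.
  x = 4: f ≡ 0 at y ∈ {4}; g ≡ 0 at y ∈ ∅; common: ∅.
  x = 5: f ≡ 0 at y ∈ {0}; g ≡ 0 at y ∈ {0, 1, 2, 3, 4, 5, 6}; common: {0}.
  x = 6: f ≡ 0 at y ∈ {3}; g ≡ 0 at y ∈ ∅; common: ∅.
Collecting: common zeros = {(5, 0)}, so the count is 1.
Comparison with the Bézout bound: 1 ≤ 1 = deg(f)·deg(g), as expected for curves with no common component (the bound is attained).


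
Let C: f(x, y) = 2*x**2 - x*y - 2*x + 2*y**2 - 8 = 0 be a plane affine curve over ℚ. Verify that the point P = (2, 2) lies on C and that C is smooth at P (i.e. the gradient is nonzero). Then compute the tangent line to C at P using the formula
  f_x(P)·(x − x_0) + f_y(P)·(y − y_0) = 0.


Tangent line at P: 4*x + 6*y - 20 = 0.

Step 1: f(2, 2) = 0, so P lies on C.
Step 2: partial derivatives
  f_x(x, y) = 4*x - y - 2, f_y(x, y) = -x + 4*y.
  f_x(P) = 4, f_y(P) = 6 (gradient nonzero, so P is smooth).
Step 3: tangent line at P: 4·(x − 2) + 6·(y − 2) = 0.
Expanding: 4*x + 6*y - 20 = 0.


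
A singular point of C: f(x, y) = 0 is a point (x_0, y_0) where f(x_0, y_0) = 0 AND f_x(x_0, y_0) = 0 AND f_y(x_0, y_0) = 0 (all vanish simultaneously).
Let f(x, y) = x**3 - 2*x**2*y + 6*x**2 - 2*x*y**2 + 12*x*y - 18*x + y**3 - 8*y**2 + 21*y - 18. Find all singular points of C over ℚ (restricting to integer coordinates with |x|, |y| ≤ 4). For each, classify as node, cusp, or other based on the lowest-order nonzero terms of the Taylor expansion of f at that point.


Singular points: {(0, 3)}; classification: cusp.

Compute partial derivatives:
  f_x = 3*x**2 - 4*x*y + 12*x - 2*y**2 + 12*y - 18.
  f_y = -2*x**2 - 4*x*y + 12*x + 3*y**2 - 16*y + 21.
Scan x_0 ∈ {−4, ..., 4}. For each x_0, f_y(x_0, y) is a polynomial in y; find its integer roots y ∈ {−4, ..., 4}, then test f_x and f at those candidates.
  x = -4: f_y(-4, y) = 3*y**2 - 59; no integer root y with |y| ≤ 4.
  x = -3: f_y(-3, y) = 3*y**2 - 4*y - 33; no integer root y with |y| ≤ 4.
  x = -2: f_y(-2, y) = 3*y**2 - 8*y - 11; vanishes at y ∈ {-1}. (-2, -1): f_x = -52 ≠ 0.
  x = -1: f_y(-1, y) = 3*y**2 - 12*y + 7; no integer root y with |y| ≤ 4.
  x = 0: f_y(0, y) = 3*y**2 - 16*y + 21; vanishes at y ∈ {3}. (0, 3): f_x = 0, f = 0 — SINGULAR.
  x = 1: f_y(1, y) = 3*y**2 - 20*y + 31; no integer root y with |y| ≤ 4.
  x = 2: f_y(2, y) = 3*y**2 - 24*y + 37; no integer root y with |y| ≤ 4.
  x = 3: f_y(3, y) = 3*y**2 - 28*y + 39; no integer root y with |y| ≤ 4.
  x = 4: f_y(4, y) = 3*y**2 - 32*y + 37; no integer root y with |y| ≤ 4.
Only singular point on the grid: (0, 3).
Classify: substitute x = 0 + u, y = 3 + v and expand: f = u**3 - 2*u**2*v - 2*u*v**2 + v**3 + v**2.
No constant or linear terms (consistent with a singular point). Quadratic part: v**2. Cubic part: u**3 - 2*u**2*v - 2*u*v**2 + v**3.
The quadratic part v**2 is a perfect square, so there is a single (double) tangent line v = 0, i.e. y = 3. Restricting the cubic part to that line (v = 0) leaves u**3 ≠ 0, so f is not divisible by v and the branch is v² ≈ -u**3 to lowest order — this is a cusp.
Classification: cusp.


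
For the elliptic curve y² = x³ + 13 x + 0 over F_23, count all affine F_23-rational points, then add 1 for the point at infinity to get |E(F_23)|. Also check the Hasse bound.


Affine points = {(0, 0), (4, 1), (4, 22), (5, 11), (5, 12), (6, 8), (6, 15), (8, 8), (8, 15), (9, 8), (9, 15), (10, 7), (10, 16), (11, 5), (11, 18), (16, 7), (16, 16), (20, 7), (20, 16), (21, 9), (21, 14), (22, 3), (22, 20)}; affine count = 23; |E(F_23)| = 24.

Discriminant check: Δ ∝ 4a³ + 27b² = 4·13³ + 27·0² = 4·2197 + 27·0 ≡ 2 (mod 23). Nonzero ⇒ E is nonsingular.
For each x ∈ F_23, compute rhs = x³ + 13·x + 0 mod 23, then count y ∈ F_23 with y² ≡ rhs.
  x = 0: rhs = 0, matching y values: 0 (1 points).
  x = 1: rhs = 14, matching y values: none (0 points).
  x = 2: rhs = 11, matching y values: none (0 points).
  x = 3: rhs = 20, matching y values: none (0 points).
  x = 4: rhs = 1, matching y values: 1, 22 (2 points).
  x = 5: rhs = 6, matching y values: 11, 12 (2 points).
  x = 6: rhs = 18, matching y values: 8, 15 (2 points).
  x = 7: rhs = 20, matching y values: none (0 points).
  x = 8: rhs = 18, matching y values: 8, 15 (2 points).
  x = 9: rhs = 18, matching y values: 8, 15 (2 points).
  x = 10: rhs = 3, matching y values: 7, 16 (2 points).
  x = 11: rhs = 2, matching y values: 5, 18 (2 points).
  x = 12: rhs = 21, matching y values: none (0 points).
  x = 13: rhs = 20, matching y values: none (0 points).
  x = 14: rhs = 5, matching y values: none (0 points).
  x = 15: rhs = 5, matching y values: none (0 points).
  x = 16: rhs = 3, matching y values: 7, 16 (2 points).
  x = 17: rhs = 5, matching y values: none (0 points).
  x = 18: rhs = 17, matching y values: none (0 points).
  x = 19: rhs = 22, matching y values: none (0 points).
  x = 20: rhs = 3, matching y values: 7, 16 (2 points).
  x = 21: rhs = 12, matching y values: 9, 14 (2 points).
  x = 22: rhs = 9, matching y values: 3, 20 (2 points).
Total affine count: 23.
Full point count |E(F_23)| = 23 + 1 = 24.
Hasse bound: |24 − (23+1)| = |0| = 0 ≤ 2√23 ≈ 9.5917 ✓.


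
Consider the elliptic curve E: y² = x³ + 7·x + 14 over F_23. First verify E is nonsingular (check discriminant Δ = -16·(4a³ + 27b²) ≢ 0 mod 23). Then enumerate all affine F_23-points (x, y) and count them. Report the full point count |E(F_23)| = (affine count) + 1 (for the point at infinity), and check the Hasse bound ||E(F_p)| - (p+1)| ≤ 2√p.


Affine points = {(2, 6), (2, 17), (3, 4), (3, 19), (5, 6), (5, 17), (9, 1), (9, 22), (10, 7), (10, 16), (12, 3), (12, 20), (13, 5), (13, 18), (14, 2), (14, 21), (16, 6), (16, 17), (17, 3), (17, 20), (20, 9), (20, 14), (22, 11), (22, 12)}; affine count = 24; |E(F_23)| = 25.

Discriminant check: Δ ∝ 4a³ + 27b² = 4·7³ + 27·14² = 4·343 + 27·196 ≡ 17 (mod 23). Nonzero ⇒ E is nonsingular.
For each x ∈ F_23, compute rhs = x³ + 7·x + 14 mod 23, then count y ∈ F_23 with y² ≡ rhs.
  x = 0: rhs = 14, matching y values: none (0 points).
  x = 1: rhs = 22, matching y values: none (0 points).
  x = 2: rhs = 13, matching y values: 6, 17 (2 points).
  x = 3: rhs = 16, matching y values: 4, 19 (2 points).
  x = 4: rhs = 14, matching y values: none (0 points).
  x = 5: rhs = 13, matching y values: 6, 17 (2 points).
  x = 6: rhs = 19, matching y values: none (0 points).
  x = 7: rhs = 15, matching y values: none (0 points).
  x = 8: rhs = 7, matching y values: none (0 points).
  x = 9: rhs = 1, matching y values: 1, 22 (2 points).
  x = 10: rhs = 3, matching y values: 7, 16 (2 points).
  x = 11: rhs = 19, matching y values: none (0 points).
  x = 12: rhs = 9, matching y values: 3, 20 (2 points).
  x = 13: rhs = 2, matching y values: 5, 18 (2 points).
  x = 14: rhs = 4, matching y values: 2, 21 (2 points).
  x = 15: rhs = 21, matching y values: none (0 points).
  x = 16: rhs = 13, matching y values: 6, 17 (2 points).
  x = 17: rhs = 9, matching y values: 3, 20 (2 points).
  x = 18: rhs = 15, matching y values: none (0 points).
  x = 19: rhs = 14, matching y values: none (0 points).
  x = 20: rhs = 12, matching y values: 9, 14 (2 points).
  x = 21: rhs = 15, matching y values: none (0 points).
  x = 22: rhs = 6, matching y values: 11, 12 (2 points).
Total affine count: 24.
Full point count |E(F_23)| = 24 + 1 = 25.
Hasse bound: |25 − (23+1)| = |1| = 1 ≤ 2√23 ≈ 9.5917 ✓.


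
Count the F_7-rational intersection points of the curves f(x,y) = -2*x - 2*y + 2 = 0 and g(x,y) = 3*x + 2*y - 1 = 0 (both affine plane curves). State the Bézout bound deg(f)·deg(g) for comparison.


Common zeros: {(6, 2)}; count = 1; Bézout bound = 1.

deg(f) = 1, deg(g) = 1, so Bézout bound = 1.
Scan x ∈ F_7. For each x, list the y ∈ F_7 with f(x, y) ≡ 0 and those with g(x, y) ≡ 0 (mod 7); the common zeros in that column are the intersection.
  x = 0: f ≡ 0 at y ∈ {1}; g ≡ 0 at y ∈ {4}; common: ∅.
  x = 1: f ≡ 0 at y ∈ {0}; g ≡ 0 at y ∈ {6}; common: ∅.
  x = 2: f ≡ 0 at y ∈ {6}; g ≡ 0 at y ∈ {1}; common: ∅.
  x = 3: f ≡ 0 at y ∈ {5}; g ≡ 0 at y ∈ {3}; common: ∅.
  x = 4: f ≡ 0 at y ∈ {4}; g ≡ 0 at y ∈ {5}; common: ∅.
  x = 5: f ≡ 0 at y ∈ {3}; g ≡ 0 at y ∈ {0}; common: ∅.
  x = 6: f ≡ 0 at y ∈ {2}; g ≡ 0 at y ∈ {2}; common: {2}.
Collecting: common zeros = {(6, 2)}, so the count is 1.
Comparison with the Bézout bound: 1 ≤ 1 = deg(f)·deg(g), as expected for curves with no common component (the bound is attained).


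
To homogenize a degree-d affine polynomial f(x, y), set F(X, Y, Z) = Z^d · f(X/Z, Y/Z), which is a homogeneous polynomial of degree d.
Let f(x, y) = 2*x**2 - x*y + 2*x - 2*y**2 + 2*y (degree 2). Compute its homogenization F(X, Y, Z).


F(X, Y, Z) = 2*X**2 - X*Y + 2*X*Z - 2*Y**2 + 2*Y*Z

deg(f) = 2.
Substitute x = X/Z, y = Y/Z into f, then multiply by Z^2.
  monomial 2·x^2·y^0 ↦ 2·X^2·Y^0·Z^0.
  monomial -1·x^1·y^1 ↦ -1·X^1·Y^1·Z^0.
  monomial 2·x^1·y^0 ↦ 2·X^1·Y^0·Z^1.
  monomial -2·x^0·y^2 ↦ -2·X^0·Y^2·Z^0.
  monomial 2·x^0·y^1 ↦ 2·X^0·Y^1·Z^1.
Collecting: F(X, Y, Z) = 2*X**2 - X*Y + 2*X*Z - 2*Y**2 + 2*Y*Z.


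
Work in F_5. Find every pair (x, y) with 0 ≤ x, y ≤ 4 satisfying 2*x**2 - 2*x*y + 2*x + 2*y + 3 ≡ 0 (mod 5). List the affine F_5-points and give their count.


Affine F_5-points: {(0, 1), (2, 0), (3, 3), (4, 3)}; count = 4.

For each of the 25 pairs (x, y) ∈ F_5², evaluate f(x, y) mod 5. Record the zeros.
  x = 0: [0↦3, 1↦0, 2↦2, 3↦4, 4↦1]  zeros at y ∈ {1}
  x = 1: [0↦2, 1↦2, 2↦2, 3↦2, 4↦2]  zeros at y ∈ ∅
  x = 2: [0↦0, 1↦3, 2↦1, 3↦4, 4↦2]  zeros at y ∈ {0}
  x = 3: [0↦2, 1↦3, 2↦4, 3↦0, 4↦1]  zeros at y ∈ {3}
  x = 4: [0↦3, 1↦2, 2↦1, 3↦0, 4↦4]  zeros at y ∈ {3}
Collecting zeros: affine points = {(0, 1), (2, 0), (3, 3), (4, 3)}.
Total count |C(F_5)_aff| = 4.


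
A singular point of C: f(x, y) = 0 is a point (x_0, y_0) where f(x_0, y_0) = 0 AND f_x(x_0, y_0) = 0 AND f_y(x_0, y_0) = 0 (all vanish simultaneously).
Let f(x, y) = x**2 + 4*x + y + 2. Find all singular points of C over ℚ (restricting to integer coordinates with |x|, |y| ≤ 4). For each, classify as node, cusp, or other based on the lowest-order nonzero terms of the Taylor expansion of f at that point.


No singular points in the scanned grid; C is smooth there.

Compute partial derivatives:
  f_x = 2*x + 4.
  f_y = 1.
f_y = 1 is a nonzero constant, so f_y never vanishes: no point (x, y) can satisfy f = f_x = f_y = 0. In particular no (x, y) ∈ {−4, ..., 4}² is singular; the curve is smooth.


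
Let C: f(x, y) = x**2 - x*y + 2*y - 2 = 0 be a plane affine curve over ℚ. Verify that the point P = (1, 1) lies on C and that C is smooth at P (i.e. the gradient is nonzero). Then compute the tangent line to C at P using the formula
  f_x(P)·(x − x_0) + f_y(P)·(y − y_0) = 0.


Tangent line at P: x + y - 2 = 0.

Step 1: f(1, 1) = 0, so P lies on C.
Step 2: partial derivatives
  f_x(x, y) = 2*x - y, f_y(x, y) = 2 - x.
  f_x(P) = 1, f_y(P) = 1 (gradient nonzero, so P is smooth).
Step 3: tangent line at P: 1·(x − 1) + 1·(y − 1) = 0.
Expanding: x + y - 2 = 0.


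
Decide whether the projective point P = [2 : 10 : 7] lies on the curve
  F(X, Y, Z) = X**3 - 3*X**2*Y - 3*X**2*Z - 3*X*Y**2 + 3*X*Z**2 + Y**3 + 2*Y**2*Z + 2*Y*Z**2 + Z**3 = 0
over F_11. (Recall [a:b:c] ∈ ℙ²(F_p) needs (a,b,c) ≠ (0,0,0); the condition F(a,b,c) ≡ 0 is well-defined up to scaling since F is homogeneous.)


F(2,10,7) ≡ 9 (mod 11); P is NOT on the curve.

Evaluate F(2, 10, 7) term-by-term (mod 11).
  X**3 ↦ 1·8·1·1 = 8
  -3*X**2*Y ↦ -3·4·10·1 = -120
  -3*X**2*Z ↦ -3·4·1·7 = -84
  -3*X*Y**2 ↦ -3·2·100·1 = -600
  3*X*Z**2 ↦ 3·2·1·49 = 294
  Y**3 ↦ 1·1·1000·1 = 1000
  2*Y**2*Z ↦ 2·1·100·7 = 1400
  2*Y*Z**2 ↦ 2·1·10·49 = 980
  Z**3 ↦ 1·1·1·343 = 343
Sum: F(2, 10, 7) = (8) + (-120) + (-84) + (-600) + (294) + (1000) + (1400) + (980) + (343) = 3221.
Reducing mod 11: 3221 ≡ 9 (mod 11).
Since F(a, b, c) ≡ 9 ≠ 0 (mod 11), P does NOT lie on the curve.


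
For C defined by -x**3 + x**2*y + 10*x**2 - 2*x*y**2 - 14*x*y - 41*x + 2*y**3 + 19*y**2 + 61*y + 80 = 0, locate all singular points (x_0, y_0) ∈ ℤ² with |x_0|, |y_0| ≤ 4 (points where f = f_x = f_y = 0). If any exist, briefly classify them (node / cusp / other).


Singular points: {(3, -2)}; classification: node.

Compute partial derivatives:
  f_x = -3*x**2 + 2*x*y + 20*x - 2*y**2 - 14*y - 41.
  f_y = x**2 - 4*x*y - 14*x + 6*y**2 + 38*y + 61.
Scan x_0 ∈ {−4, ..., 4}. For each x_0, f_y(x_0, y) is a polynomial in y; find its integer roots y ∈ {−4, ..., 4}, then test f_x and f at those candidates.
  x = -4: f_y(-4, y) = 6*y**2 + 54*y + 133; no integer root y with |y| ≤ 4.
  x = -3: f_y(-3, y) = 6*y**2 + 50*y + 112; no integer root y with |y| ≤ 4.
  x = -2: f_y(-2, y) = 6*y**2 + 46*y + 93; no integer root y with |y| ≤ 4.
  x = -1: f_y(-1, y) = 6*y**2 + 42*y + 76; no integer root y with |y| ≤ 4.
  x = 0: f_y(0, y) = 6*y**2 + 38*y + 61; no integer root y with |y| ≤ 4.
  x = 1: f_y(1, y) = 6*y**2 + 34*y + 48; vanishes at y ∈ {-3}. (1, -3): f_x = -6 ≠ 0.
  x = 2: f_y(2, y) = 6*y**2 + 30*y + 37; no integer root y with |y| ≤ 4.
  x = 3: f_y(3, y) = 6*y**2 + 26*y + 28; vanishes at y ∈ {-2}. (3, -2): f_x = 0, f = 0 — SINGULAR.
  x = 4: f_y(4, y) = 6*y**2 + 22*y + 21; no integer root y with |y| ≤ 4.
Only singular point on the grid: (3, -2).
Classify: substitute x = 3 + u, y = -2 + v and expand: f = -u**3 + u**2*v - u**2 - 2*u*v**2 + 2*v**3 + v**2.
No constant or linear terms (consistent with a singular point). Quadratic part: -u**2 + v**2. Cubic part: -u**3 + u**2*v - 2*u*v**2 + 2*v**3.
The quadratic part v**2 - u**2 = (v − u)(v + u) splits into two distinct linear factors, so there are two distinct tangent lines y − -2 = ±(x − 3) — this is a node (ordinary double point).
Classification: node.
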